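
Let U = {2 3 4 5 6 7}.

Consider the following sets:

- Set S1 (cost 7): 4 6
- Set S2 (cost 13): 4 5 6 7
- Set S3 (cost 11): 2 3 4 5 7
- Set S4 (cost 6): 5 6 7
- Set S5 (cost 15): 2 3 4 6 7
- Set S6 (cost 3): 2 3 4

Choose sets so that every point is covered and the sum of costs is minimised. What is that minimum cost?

9

S4, S6 together cover every point (S4 ∪ S6 = {2, 3, 4, 5, 6, 7}); total cost 6 + 3 = 9.
No covering selection has total cost below 9.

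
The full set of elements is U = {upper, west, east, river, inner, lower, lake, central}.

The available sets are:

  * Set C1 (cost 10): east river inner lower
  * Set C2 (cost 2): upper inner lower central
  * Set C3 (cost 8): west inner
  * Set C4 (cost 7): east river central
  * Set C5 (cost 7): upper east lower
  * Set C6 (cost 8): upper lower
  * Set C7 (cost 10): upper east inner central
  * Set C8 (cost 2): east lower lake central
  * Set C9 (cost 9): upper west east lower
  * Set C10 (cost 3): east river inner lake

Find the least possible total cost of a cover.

13

C2, C3, C10 together cover every element (C2 ∪ C3 ∪ C10 = {upper, west, east, river, inner, lower, lake, central}); total cost 2 + 8 + 3 = 13.
The greedy pick C2, C8, C10, C3 costs 15; no covering selection beats 13.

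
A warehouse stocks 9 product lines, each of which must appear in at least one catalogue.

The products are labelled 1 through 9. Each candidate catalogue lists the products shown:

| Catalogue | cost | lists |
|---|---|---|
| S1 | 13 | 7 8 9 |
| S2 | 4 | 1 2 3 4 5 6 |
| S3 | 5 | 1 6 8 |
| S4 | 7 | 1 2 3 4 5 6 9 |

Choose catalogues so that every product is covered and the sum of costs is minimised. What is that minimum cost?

S1, S2 together cover every product (S1 ∪ S2 = {1, 2, 3, 4, 5, 6, 7, 8, 9}); total cost 13 + 4 = 17.
No covering selection has total cost below 17.

17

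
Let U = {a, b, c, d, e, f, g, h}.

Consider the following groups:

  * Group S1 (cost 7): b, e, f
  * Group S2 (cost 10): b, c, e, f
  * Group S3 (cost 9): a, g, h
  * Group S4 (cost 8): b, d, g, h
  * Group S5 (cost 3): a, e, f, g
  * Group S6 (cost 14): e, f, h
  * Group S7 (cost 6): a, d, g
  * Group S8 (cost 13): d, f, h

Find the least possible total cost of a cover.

21

S2, S4, S5 together cover every item (S2 ∪ S4 ∪ S5 = {a, b, c, d, e, f, g, h}); total cost 10 + 8 + 3 = 21.
No covering selection has total cost below 21.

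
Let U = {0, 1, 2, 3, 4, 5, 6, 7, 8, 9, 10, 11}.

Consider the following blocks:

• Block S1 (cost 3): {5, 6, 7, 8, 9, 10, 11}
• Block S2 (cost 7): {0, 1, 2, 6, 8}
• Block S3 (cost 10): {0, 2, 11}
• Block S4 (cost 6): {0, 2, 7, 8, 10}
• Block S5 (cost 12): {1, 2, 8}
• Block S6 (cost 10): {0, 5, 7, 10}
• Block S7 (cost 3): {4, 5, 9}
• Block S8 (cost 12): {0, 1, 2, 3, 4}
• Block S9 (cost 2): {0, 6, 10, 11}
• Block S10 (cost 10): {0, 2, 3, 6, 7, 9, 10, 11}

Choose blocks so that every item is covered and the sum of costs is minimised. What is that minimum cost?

S1, S8 together cover every item (S1 ∪ S8 = {0, 1, 2, 3, 4, 5, 6, 7, 8, 9, 10, 11}); total cost 3 + 12 = 15.
The greedy pick S1, S9, S7, S2, S10 costs 25; no covering selection beats 15.

15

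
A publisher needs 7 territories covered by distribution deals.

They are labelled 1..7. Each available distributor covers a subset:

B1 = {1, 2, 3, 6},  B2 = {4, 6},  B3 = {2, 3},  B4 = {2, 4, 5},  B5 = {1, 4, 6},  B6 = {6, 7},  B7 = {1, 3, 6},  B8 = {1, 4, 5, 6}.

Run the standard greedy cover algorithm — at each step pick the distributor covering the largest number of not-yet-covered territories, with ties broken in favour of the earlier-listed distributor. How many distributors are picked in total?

Greedy: pick B1 (covers 4 new) → pick B4 (covers 2 new) → pick B6 (covers 1 new). Total picks: 3.

3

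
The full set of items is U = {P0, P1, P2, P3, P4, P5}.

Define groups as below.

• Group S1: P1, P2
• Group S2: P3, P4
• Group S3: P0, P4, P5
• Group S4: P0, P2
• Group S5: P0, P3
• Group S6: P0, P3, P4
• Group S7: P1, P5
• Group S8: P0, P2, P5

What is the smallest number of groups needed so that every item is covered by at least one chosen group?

S1, S6, and S8 cover everything between them: the union {P0, P1, P2, P3, P4, P5} is all of U.
No 2 of the 8 groups cover everything (all 28 combinations miss at least one item), so 3 is optimal.

3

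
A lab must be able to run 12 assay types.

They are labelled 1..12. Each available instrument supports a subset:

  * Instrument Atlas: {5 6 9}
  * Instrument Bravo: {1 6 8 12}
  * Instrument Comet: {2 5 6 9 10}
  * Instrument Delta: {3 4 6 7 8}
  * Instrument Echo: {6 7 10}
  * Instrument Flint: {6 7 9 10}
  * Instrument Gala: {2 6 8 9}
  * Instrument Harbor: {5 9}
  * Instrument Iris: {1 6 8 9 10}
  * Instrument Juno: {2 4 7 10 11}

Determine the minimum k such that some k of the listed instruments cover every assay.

4

Take {Bravo, Comet, Delta, Juno}. Their union is {1, 2, 3, 4, 5, 6, 7, 8, 9, 10, 11, 12}, which is all 12 assays.
No 3 of the 10 instruments cover everything (all 120 combinations miss at least one assay), so 4 is optimal.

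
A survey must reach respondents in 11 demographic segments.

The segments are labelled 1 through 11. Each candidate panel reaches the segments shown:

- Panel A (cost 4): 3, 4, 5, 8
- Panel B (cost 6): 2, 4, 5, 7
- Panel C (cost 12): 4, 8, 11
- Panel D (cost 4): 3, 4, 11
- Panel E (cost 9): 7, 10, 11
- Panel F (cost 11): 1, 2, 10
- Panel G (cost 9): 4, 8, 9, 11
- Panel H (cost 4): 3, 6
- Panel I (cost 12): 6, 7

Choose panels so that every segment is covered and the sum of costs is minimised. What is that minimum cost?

30

B, F, G, H together cover every segment (B ∪ F ∪ G ∪ H = {1, 2, 3, 4, 5, 6, 7, 8, 9, 10, 11}); total cost 6 + 11 + 9 + 4 = 30.
The greedy pick A, B, D, H, F, G costs 38; no covering selection beats 30.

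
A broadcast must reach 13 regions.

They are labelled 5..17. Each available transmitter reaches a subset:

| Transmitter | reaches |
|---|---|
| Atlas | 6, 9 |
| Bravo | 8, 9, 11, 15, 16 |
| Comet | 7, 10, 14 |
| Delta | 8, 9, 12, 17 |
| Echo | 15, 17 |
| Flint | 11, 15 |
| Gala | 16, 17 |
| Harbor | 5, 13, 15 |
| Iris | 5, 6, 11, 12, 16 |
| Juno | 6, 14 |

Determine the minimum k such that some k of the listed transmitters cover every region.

4

Take {Comet, Delta, Harbor, Iris}. Their union is {5, 6, 7, 8, 9, 10, 11, 12, 13, 14, 15, 16, 17}, which is all 13 regions.
Only Harbor contains 13, so Harbor is forced; the remaining 10 regions need at least 3 more transmitters (each remaining transmitter adds at most 4) — so at least 4 transmitters are needed, and 4 is optimal.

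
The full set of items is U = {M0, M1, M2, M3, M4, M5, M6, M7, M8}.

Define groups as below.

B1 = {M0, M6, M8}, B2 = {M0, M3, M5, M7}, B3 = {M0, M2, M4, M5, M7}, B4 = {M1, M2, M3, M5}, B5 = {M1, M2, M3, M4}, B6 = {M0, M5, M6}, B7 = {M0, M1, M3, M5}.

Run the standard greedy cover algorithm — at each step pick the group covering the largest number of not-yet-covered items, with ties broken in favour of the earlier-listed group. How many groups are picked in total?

Greedy: pick B3 (covers 5 new) → pick B1 (covers 2 new) → pick B4 (covers 2 new). Total picks: 3.

3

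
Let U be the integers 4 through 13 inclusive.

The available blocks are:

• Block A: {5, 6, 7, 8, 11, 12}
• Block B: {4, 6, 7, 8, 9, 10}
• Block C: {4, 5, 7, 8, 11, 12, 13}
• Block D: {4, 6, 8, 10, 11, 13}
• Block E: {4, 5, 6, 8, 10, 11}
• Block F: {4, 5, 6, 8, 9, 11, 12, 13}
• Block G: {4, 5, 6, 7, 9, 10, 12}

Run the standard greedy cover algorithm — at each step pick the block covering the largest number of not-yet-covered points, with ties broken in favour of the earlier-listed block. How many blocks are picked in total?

Greedy: pick F (covers 8 new) → pick B (covers 2 new). Total picks: 2.

2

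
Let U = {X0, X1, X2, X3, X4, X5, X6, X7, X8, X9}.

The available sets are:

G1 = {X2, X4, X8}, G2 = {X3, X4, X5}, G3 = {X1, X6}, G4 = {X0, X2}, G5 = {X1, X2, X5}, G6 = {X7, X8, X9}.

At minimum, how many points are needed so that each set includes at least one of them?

4

H = {X0, X1, X4, X9} meets every set (each contains at least one member of H), and |H| = 4.
The sets G2, G3, G4, G6 are pairwise disjoint, so any hitting set needs a separate point for each — at least 4. Hence 4 is optimal.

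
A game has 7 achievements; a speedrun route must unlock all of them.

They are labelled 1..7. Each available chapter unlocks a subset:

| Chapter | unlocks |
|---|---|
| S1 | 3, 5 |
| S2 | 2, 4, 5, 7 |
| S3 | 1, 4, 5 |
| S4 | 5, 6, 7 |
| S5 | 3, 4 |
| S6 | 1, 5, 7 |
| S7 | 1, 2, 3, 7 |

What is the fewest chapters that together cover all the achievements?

3

S2 and S4 and S7 together: S2 ∪ S4 ∪ S7 = {1, 2, 3, 4, 5, 6, 7} — every achievement is covered.
Only S4 contains 6, so S4 is forced; the remaining 4 achievements need at least 2 more chapters (each remaining chapter adds at most 3) — so at least 3 chapters are needed, and 3 is optimal.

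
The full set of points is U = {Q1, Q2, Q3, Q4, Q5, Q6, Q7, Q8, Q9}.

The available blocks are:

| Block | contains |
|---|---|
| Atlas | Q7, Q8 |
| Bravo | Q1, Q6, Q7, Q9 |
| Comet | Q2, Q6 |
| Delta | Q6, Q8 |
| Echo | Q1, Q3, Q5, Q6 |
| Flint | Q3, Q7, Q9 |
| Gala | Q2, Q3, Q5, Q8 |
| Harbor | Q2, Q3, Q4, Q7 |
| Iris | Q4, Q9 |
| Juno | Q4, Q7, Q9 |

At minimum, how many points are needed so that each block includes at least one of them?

4

The 4 points {Q3, Q4, Q6, Q7} hit every block.
No choice of 3 points meets every block, so 4 is the minimum.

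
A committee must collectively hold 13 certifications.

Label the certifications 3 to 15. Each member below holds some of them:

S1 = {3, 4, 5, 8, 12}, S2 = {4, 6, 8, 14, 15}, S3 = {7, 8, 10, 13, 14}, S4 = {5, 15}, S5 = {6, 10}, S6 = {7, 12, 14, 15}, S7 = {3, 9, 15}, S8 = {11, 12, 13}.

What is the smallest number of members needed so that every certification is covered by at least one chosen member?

5

S1 and S3 and S5 and S7 and S8 together: S1 ∪ S3 ∪ S5 ∪ S7 ∪ S8 = {3, 4, 5, 6, 7, 8, 9, 10, 11, 12, 13, 14, 15} — every certification is covered.
No 4 of the 8 members cover everything (all 70 combinations miss at least one certification), so 5 is optimal.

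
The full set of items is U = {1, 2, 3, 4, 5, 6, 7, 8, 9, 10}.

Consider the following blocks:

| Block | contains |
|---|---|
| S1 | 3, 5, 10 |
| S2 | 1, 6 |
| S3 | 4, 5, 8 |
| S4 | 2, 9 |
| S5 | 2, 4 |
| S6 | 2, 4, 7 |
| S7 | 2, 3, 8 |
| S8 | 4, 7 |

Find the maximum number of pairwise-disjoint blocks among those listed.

4

S1, S2, S4, S8 are pairwise disjoint (S1={3,5,10}; S2={1,6}; S4={2,9}; S8={4,7}).
Every remaining block overlaps one of these, and no 5 of the listed blocks are pairwise disjoint, so 4 is the maximum.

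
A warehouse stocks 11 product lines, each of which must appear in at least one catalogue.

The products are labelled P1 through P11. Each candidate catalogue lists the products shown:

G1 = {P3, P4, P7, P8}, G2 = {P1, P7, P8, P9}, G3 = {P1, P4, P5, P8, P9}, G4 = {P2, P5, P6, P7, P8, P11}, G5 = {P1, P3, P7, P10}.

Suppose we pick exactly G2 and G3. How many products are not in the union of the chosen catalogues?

5

Union of G2, G3 = {P1, P4, P5, P7, P8, P9}.
Not covered: P2, P3, P6, P10, P11 — 5 products.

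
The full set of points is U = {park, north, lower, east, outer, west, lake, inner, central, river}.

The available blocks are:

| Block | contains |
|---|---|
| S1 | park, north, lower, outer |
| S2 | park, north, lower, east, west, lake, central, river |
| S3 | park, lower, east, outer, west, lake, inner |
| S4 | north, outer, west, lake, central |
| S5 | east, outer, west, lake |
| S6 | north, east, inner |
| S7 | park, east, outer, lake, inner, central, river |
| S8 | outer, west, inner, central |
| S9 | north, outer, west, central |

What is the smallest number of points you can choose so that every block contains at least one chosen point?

The 2 points {north, outer} hit every block.
No single point lies in every block, so at least 2 are needed and 2 is optimal.

2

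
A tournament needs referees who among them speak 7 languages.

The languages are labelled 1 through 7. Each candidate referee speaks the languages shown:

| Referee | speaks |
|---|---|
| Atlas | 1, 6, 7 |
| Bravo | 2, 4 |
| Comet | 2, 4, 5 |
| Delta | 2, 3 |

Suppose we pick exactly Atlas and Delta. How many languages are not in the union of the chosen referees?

Union of Atlas, Delta = {1, 2, 3, 6, 7}.
Not covered: 4, 5 — 2 languages.

2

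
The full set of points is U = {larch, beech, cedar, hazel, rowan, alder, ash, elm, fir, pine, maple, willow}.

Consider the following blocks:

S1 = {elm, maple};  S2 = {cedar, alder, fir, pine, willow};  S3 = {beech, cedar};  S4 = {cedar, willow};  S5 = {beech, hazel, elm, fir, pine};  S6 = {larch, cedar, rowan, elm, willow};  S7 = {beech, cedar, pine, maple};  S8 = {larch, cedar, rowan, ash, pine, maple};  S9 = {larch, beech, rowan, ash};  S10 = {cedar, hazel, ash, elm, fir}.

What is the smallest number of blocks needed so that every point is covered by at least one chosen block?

3

S2 and S5 and S8 together: S2 ∪ S5 ∪ S8 = {larch, beech, cedar, hazel, rowan, alder, ash, elm, fir, pine, maple, willow} — every point is covered.
Only S2 contains alder, so S2 is forced; the remaining 7 points need at least 2 more blocks (each remaining block adds at most 4) — so at least 3 blocks are needed, and 3 is optimal.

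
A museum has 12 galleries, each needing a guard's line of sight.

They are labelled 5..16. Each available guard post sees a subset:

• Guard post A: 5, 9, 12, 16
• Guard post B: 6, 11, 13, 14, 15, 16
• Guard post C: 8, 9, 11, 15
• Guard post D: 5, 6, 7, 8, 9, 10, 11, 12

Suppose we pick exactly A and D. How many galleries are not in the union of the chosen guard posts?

3

Union of A, D = {5, 6, 7, 8, 9, 10, 11, 12, 16}.
Not covered: 13, 14, 15 — 3 galleries.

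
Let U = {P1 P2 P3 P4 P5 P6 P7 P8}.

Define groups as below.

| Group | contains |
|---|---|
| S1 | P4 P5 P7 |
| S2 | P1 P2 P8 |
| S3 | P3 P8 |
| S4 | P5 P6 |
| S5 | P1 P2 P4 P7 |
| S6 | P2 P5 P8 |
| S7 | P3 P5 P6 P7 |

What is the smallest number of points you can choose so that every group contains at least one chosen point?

3

The 3 points {P4, P6, P8} hit every group.
The groups S3, S4, S5 are pairwise disjoint, so any hitting set needs a separate point for each — at least 3. Hence 3 is optimal.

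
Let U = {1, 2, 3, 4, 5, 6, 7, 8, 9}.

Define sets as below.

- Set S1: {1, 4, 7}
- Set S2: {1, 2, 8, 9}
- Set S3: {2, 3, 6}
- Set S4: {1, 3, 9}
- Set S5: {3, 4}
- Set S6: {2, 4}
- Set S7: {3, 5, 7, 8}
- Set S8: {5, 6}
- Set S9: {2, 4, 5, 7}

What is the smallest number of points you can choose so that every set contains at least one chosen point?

Take H = {3, 4, 5, 9}. Each listed set contains at least one of these, so H is a hitting set of size 4.
No choice of 3 points meets every set, so 4 is the minimum.

4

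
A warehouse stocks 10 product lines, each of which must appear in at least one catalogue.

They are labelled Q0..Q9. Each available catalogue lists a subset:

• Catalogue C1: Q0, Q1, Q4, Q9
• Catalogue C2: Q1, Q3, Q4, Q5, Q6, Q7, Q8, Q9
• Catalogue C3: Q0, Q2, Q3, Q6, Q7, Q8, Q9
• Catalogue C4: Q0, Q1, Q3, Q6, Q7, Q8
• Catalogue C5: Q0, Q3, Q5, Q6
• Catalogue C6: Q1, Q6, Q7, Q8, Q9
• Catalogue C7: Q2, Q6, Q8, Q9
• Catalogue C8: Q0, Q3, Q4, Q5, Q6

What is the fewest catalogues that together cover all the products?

C2 and C3 together: C2 ∪ C3 = {Q0, Q1, Q2, Q3, Q4, Q5, Q6, Q7, Q8, Q9} — every product is covered.
No single catalogue has all 10 products (the largest, C2, has 8), so 2 is optimal.

2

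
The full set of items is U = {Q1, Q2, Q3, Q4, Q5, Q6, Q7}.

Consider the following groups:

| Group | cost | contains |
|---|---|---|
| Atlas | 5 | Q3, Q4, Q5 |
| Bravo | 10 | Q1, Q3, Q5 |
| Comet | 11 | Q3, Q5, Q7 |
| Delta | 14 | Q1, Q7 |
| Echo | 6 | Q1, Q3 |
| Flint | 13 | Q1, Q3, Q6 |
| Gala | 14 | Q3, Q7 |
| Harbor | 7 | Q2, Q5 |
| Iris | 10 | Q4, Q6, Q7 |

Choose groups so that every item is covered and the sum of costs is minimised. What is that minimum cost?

23

Echo, Harbor, Iris together cover every item (Echo ∪ Harbor ∪ Iris = {Q1, Q2, Q3, Q4, Q5, Q6, Q7}); total cost 6 + 7 + 10 = 23.
The greedy pick Atlas, Iris, Echo, Harbor costs 28; no covering selection beats 23.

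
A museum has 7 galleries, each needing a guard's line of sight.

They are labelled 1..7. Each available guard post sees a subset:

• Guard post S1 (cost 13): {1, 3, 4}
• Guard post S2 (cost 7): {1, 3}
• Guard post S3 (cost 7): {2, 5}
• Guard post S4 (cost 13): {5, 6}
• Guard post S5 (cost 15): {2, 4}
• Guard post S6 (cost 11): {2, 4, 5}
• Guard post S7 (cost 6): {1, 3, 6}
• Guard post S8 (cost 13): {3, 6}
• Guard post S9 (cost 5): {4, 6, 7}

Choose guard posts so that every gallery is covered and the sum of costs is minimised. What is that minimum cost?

S3, S7, S9 together cover every gallery (S3 ∪ S7 ∪ S9 = {1, 2, 3, 4, 5, 6, 7}); total cost 7 + 6 + 5 = 18.
No covering selection has total cost below 18.

18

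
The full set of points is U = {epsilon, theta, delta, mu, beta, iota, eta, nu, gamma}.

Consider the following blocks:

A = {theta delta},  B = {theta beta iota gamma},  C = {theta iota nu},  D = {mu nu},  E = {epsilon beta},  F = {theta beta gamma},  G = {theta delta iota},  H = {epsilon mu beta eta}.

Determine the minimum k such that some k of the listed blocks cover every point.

4

B and C and G and H together: B ∪ C ∪ G ∪ H = {epsilon, theta, delta, mu, beta, iota, eta, nu, gamma} — every point is covered.
No 3 of the 8 blocks cover everything (all 56 combinations miss at least one point), so 4 is optimal.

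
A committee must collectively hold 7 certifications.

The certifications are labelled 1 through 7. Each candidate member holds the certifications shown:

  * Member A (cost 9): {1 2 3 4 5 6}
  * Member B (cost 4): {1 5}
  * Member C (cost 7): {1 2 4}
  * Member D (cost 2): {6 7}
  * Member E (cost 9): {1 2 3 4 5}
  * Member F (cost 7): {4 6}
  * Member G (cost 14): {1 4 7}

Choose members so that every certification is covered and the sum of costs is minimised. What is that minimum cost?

D, E together cover every certification (D ∪ E = {1, 2, 3, 4, 5, 6, 7}); total cost 2 + 9 = 11.
No covering selection has total cost below 11.

11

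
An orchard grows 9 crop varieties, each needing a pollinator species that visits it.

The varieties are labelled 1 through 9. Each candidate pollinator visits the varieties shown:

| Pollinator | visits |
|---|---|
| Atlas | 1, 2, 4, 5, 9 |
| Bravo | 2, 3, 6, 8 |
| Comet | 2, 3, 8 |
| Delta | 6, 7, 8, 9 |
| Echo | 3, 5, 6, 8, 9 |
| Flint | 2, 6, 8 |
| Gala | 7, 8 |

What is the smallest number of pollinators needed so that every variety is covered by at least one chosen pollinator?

Take {Atlas, Comet, Delta}. Their union is {1, 2, 3, 4, 5, 6, 7, 8, 9}, which is all 9 varieties.
Only Atlas contains 1, so Atlas is forced; the remaining 4 varieties need at least 2 more pollinators (each remaining pollinator adds at most 3) — so at least 3 pollinators are needed, and 3 is optimal.

3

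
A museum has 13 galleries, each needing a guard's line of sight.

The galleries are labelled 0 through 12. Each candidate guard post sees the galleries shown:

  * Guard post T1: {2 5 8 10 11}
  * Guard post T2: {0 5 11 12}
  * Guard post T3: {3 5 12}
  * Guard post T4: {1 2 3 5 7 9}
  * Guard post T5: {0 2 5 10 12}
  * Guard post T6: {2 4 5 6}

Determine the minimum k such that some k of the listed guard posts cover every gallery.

4

Take {T1, T4, T5, T6}. Their union is {0, 1, 2, 3, 4, 5, 6, 7, 8, 9, 10, 11, 12}, which is all 13 galleries.
Only T4 contains 1, so T4 is forced; the remaining 7 galleries need at least 3 more guard posts (each remaining guard post adds at most 3) — so at least 4 guard posts are needed, and 4 is optimal.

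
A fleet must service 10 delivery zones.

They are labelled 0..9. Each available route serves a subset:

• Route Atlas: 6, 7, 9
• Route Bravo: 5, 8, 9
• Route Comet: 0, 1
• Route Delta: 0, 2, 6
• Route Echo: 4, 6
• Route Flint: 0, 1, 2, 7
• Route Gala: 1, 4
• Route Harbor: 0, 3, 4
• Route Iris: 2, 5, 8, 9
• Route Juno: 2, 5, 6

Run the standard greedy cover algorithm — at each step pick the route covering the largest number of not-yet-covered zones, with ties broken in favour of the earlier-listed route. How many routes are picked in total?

Greedy: pick Flint (covers 4 new) → pick Bravo (covers 3 new) → pick Echo (covers 2 new) → pick Harbor (covers 1 new). Total picks: 4.

4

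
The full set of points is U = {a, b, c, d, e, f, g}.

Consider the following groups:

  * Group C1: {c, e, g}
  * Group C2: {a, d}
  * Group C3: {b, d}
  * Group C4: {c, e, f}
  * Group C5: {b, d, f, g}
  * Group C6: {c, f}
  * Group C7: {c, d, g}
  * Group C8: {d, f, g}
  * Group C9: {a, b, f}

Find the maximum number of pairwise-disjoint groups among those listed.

2

C2, C4 are pairwise disjoint (C2={a,d}; C4={c,e,f}).
Every remaining group overlaps one of these, and no 3 of the listed groups are pairwise disjoint, so 2 is the maximum.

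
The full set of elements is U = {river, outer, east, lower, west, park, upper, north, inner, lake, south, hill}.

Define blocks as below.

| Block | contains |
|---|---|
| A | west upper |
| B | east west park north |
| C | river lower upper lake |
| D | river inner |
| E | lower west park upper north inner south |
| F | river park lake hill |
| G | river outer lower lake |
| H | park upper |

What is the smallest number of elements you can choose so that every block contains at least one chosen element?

Take T = {river, west, park}. Each listed block contains at least one of these, so T is a hitting set of size 3.
No choice of 2 elements meets every block, so 3 is the minimum.

3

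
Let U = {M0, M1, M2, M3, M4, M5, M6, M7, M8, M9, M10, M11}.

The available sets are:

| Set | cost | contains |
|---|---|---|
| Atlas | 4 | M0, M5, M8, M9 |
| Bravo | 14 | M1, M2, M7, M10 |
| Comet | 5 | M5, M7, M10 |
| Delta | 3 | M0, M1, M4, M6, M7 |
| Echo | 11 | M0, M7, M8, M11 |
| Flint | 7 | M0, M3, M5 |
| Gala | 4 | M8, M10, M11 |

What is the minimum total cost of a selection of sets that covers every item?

Atlas, Bravo, Delta, Flint, Gala together cover every item (Atlas ∪ Bravo ∪ Delta ∪ Flint ∪ Gala = {M0, M1, M2, M3, M4, M5, M6, M7, M8, M9, M10, M11}); total cost 4 + 14 + 3 + 7 + 4 = 32.
No covering selection has total cost below 32.

32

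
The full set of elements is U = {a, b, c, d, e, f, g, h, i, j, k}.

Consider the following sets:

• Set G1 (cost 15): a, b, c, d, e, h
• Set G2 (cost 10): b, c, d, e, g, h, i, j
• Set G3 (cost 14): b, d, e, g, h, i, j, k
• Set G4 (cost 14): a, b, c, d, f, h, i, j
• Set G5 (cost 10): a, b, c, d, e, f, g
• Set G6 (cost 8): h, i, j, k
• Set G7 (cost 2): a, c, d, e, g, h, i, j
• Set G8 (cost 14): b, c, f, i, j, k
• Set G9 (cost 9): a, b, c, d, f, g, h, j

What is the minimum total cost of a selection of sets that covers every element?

G7, G8 together cover every element (G7 ∪ G8 = {a, b, c, d, e, f, g, h, i, j, k}); total cost 2 + 14 = 16.
The greedy pick G7, G9, G6 costs 19; no covering selection beats 16.

16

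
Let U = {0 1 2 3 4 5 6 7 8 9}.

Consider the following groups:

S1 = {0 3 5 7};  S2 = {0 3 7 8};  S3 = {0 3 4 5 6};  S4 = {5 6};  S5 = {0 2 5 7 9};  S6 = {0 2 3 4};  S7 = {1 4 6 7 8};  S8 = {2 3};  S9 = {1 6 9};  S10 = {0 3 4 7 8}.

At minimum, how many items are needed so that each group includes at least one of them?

3

H = {2, 6, 7} meets every group (each contains at least one member of H), and |H| = 3.
No choice of 2 items meets every group, so 3 is the minimum.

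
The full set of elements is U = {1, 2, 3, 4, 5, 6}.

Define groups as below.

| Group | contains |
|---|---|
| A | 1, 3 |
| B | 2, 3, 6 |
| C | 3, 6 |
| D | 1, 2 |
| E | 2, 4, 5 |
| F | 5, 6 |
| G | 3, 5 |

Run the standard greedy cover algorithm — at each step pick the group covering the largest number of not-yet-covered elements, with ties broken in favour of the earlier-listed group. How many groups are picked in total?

3

Greedy: pick B (covers 3 new) → pick E (covers 2 new) → pick A (covers 1 new). Total picks: 3.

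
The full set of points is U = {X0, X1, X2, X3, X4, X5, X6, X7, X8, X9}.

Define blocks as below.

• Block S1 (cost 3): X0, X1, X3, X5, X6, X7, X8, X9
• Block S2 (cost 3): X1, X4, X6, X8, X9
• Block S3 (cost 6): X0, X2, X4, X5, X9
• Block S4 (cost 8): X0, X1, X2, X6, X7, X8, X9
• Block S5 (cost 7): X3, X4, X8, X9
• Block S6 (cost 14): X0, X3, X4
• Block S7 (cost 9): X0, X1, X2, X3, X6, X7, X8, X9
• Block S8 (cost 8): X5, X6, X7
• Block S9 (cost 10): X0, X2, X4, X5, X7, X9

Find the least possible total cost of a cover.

S1, S3 together cover every point (S1 ∪ S3 = {X0, X1, X2, X3, X4, X5, X6, X7, X8, X9}); total cost 3 + 6 = 9.
The greedy pick S1, S2, S3 costs 12; no covering selection beats 9.

9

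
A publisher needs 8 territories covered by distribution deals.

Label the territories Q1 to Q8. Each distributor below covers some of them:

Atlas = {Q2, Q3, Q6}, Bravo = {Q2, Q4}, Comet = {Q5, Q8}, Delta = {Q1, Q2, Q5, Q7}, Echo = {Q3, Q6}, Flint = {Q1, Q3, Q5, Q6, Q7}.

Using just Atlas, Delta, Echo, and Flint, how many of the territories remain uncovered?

Union of Atlas, Delta, Echo, Flint = {Q1, Q2, Q3, Q5, Q6, Q7}.
Not covered: Q4, Q8 — 2 territories.

2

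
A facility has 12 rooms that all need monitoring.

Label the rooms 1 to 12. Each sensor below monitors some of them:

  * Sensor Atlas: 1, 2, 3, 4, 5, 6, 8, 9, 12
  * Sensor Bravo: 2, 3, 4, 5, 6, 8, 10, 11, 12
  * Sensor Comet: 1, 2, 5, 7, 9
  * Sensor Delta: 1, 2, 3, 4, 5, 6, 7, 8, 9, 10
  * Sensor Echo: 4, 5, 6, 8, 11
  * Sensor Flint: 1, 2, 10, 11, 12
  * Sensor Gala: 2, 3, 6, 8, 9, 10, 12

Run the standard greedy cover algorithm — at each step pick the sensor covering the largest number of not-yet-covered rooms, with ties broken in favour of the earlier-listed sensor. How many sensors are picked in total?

Greedy: pick Delta (covers 10 new) → pick Bravo (covers 2 new). Total picks: 2.

2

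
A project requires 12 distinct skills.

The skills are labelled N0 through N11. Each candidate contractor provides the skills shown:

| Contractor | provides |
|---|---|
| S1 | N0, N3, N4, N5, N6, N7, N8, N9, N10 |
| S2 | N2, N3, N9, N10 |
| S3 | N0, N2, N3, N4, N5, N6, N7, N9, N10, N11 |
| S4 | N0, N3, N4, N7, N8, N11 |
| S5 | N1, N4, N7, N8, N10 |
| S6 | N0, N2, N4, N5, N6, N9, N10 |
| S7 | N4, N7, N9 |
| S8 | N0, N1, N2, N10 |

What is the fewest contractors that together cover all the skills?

2

S3 and S5 together: S3 ∪ S5 = {N0, N1, N2, N3, N4, N5, N6, N7, N8, N9, N10, N11} — every skill is covered.
No single contractor has all 12 skills (the largest, S3, has 10), so 2 is optimal.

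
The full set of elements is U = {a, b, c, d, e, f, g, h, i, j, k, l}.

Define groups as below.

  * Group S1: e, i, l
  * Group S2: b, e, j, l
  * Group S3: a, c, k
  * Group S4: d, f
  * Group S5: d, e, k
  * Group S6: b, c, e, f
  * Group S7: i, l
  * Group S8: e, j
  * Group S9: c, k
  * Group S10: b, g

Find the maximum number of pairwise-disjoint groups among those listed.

S3, S4, S7, S8, S10 are pairwise disjoint (S3={a,c,k}; S4={d,f}; S7={i,l}; S8={e,j}; S10={b,g}).
Every remaining group overlaps one of these, and no 6 of the listed groups are pairwise disjoint, so 5 is the maximum.

5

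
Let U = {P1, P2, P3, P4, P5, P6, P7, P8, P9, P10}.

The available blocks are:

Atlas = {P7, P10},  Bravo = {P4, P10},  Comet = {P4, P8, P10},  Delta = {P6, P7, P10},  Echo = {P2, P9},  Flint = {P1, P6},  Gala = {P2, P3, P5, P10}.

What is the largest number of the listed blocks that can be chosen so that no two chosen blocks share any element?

Comet, Echo, Flint are pairwise disjoint (Comet={P4,P8,P10}; Echo={P2,P9}; Flint={P1,P6}).
Every remaining block overlaps one of these, and no 4 of the listed blocks are pairwise disjoint, so 3 is the maximum.

3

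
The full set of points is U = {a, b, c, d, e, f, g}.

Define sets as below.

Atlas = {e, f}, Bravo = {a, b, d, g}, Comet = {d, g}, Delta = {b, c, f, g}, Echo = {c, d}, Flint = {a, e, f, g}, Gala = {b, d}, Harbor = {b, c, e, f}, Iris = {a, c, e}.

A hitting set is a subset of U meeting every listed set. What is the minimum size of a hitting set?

The 3 points {b, d, e} hit every set.
No choice of 2 points meets every set, so 3 is the minimum.

3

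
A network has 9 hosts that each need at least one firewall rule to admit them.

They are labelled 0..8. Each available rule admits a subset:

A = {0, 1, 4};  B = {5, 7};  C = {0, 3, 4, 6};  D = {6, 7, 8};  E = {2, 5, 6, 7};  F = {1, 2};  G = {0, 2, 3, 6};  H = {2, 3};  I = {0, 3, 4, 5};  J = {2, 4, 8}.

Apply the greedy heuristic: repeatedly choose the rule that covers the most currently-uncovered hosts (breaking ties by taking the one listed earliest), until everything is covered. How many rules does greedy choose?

Greedy: pick C (covers 4 new) → pick E (covers 3 new) → pick A (covers 1 new) → pick D (covers 1 new). Total picks: 4.
(The true minimum cover uses only 3 rules, so greedy is not optimal here.)

4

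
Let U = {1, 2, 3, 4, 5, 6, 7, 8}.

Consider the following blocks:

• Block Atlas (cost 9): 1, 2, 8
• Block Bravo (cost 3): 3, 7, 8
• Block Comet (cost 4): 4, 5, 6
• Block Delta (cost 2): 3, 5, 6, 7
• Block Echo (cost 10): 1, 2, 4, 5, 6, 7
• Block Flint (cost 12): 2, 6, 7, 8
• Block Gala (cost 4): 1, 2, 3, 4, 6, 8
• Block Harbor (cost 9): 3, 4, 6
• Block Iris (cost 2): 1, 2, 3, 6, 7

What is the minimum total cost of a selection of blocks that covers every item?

6

Delta, Gala together cover every item (Delta ∪ Gala = {1, 2, 3, 4, 5, 6, 7, 8}); total cost 2 + 4 = 6.
The greedy pick Iris, Comet, Bravo costs 9; no covering selection beats 6.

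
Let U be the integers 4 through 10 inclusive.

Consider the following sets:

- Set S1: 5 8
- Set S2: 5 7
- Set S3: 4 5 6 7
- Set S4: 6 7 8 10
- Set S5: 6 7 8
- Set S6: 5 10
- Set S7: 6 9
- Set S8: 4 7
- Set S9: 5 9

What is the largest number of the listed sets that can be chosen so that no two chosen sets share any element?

S1, S7, S8 are pairwise disjoint (S1={5,8}; S7={6,9}; S8={4,7}).
Every remaining set overlaps one of these, and no 4 of the listed sets are pairwise disjoint, so 3 is the maximum.

3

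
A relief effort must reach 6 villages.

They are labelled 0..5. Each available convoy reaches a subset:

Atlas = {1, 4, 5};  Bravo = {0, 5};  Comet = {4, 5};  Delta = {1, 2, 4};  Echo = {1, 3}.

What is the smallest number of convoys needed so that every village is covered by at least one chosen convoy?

Take {Bravo, Delta, Echo}. Their union is {0, 1, 2, 3, 4, 5}, which is all 6 villages.
Only Bravo contains 0, so Bravo is forced; the remaining 4 villages need at least 2 more convoys (each remaining convoy adds at most 3) — so at least 3 convoys are needed, and 3 is optimal.

3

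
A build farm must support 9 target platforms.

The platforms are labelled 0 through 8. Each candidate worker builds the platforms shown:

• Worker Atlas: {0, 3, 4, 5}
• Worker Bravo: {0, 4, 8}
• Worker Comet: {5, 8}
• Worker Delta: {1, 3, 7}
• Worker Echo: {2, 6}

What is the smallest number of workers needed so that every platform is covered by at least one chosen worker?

4

Take {Atlas, Bravo, Delta, Echo}. Their union is {0, 1, 2, 3, 4, 5, 6, 7, 8}, which is all 9 platforms.
No 3 of the 5 workers cover everything (all 10 combinations miss at least one platform), so 4 is optimal.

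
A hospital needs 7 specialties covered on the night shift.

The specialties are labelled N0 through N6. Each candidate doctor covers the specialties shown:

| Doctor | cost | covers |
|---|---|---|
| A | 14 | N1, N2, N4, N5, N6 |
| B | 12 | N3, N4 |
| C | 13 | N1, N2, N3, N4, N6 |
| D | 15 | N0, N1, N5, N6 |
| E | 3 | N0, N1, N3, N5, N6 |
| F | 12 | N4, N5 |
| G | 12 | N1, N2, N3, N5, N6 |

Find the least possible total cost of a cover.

C, E together cover every specialty (C ∪ E = {N0, N1, N2, N3, N4, N5, N6}); total cost 13 + 3 = 16.
No covering selection has total cost below 16.

16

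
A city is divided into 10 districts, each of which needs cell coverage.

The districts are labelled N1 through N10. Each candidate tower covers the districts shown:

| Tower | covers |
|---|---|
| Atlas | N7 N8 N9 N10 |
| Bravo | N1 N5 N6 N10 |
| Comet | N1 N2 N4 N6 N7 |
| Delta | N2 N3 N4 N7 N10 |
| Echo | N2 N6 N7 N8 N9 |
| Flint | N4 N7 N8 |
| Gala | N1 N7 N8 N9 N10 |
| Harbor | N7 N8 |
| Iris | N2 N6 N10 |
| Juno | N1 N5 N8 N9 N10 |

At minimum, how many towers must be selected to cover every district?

Bravo and Delta and Gala together: Bravo ∪ Delta ∪ Gala = {N1, N2, N3, N4, N5, N6, N7, N8, N9, N10} — every district is covered.
Only Delta contains N3, so Delta is forced; the remaining 5 districts need at least 2 more towers (each remaining tower adds at most 4) — so at least 3 towers are needed, and 3 is optimal.

3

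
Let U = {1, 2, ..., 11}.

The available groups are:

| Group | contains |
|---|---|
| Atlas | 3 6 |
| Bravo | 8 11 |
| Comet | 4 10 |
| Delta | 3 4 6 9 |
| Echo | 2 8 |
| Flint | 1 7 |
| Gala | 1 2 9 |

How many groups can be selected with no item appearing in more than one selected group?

Atlas, Bravo, Comet, Gala are pairwise disjoint (Atlas={3,6}; Bravo={8,11}; Comet={4,10}; Gala={1,2,9}).
Every remaining group overlaps one of these, and no 5 of the listed groups are pairwise disjoint, so 4 is the maximum.

4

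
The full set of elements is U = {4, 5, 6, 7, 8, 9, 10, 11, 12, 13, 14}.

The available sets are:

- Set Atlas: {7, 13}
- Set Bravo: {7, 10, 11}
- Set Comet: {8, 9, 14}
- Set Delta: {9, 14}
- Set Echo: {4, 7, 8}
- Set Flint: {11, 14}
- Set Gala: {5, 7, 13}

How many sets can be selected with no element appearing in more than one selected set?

2

Flint, Gala are pairwise disjoint (Flint={11,14}; Gala={5,7,13}).
Every remaining set overlaps one of these, and no 3 of the listed sets are pairwise disjoint, so 2 is the maximum.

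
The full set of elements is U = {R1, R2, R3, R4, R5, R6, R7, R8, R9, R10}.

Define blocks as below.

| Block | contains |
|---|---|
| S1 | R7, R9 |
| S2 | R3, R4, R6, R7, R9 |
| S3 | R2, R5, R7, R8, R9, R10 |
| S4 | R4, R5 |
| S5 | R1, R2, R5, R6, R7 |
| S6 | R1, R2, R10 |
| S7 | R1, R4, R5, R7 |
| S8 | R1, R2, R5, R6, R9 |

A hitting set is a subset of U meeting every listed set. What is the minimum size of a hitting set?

H = {R2, R5, R7} meets every block (each contains at least one member of H), and |H| = 3.
The blocks S1, S4, S6 are pairwise disjoint, so any hitting set needs a separate element for each — at least 3. Hence 3 is optimal.

3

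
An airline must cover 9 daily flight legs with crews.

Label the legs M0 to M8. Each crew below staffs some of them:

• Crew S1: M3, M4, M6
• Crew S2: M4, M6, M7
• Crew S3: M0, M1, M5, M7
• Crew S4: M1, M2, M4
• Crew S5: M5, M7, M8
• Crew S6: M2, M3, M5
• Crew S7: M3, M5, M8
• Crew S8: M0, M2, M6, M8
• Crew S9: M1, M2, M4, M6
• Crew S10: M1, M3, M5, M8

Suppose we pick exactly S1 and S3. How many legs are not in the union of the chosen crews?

2

Union of S1, S3 = {M0, M1, M3, M4, M5, M6, M7}.
Not covered: M2, M8 — 2 legs.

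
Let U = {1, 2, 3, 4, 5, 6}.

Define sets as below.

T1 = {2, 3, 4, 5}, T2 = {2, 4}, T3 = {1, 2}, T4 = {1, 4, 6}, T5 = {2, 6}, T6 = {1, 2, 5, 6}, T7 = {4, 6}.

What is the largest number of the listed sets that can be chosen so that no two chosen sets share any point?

2

T3, T7 are pairwise disjoint (T3={1,2}; T7={4,6}).
Every remaining set overlaps one of these, and no 3 of the listed sets are pairwise disjoint, so 2 is the maximum.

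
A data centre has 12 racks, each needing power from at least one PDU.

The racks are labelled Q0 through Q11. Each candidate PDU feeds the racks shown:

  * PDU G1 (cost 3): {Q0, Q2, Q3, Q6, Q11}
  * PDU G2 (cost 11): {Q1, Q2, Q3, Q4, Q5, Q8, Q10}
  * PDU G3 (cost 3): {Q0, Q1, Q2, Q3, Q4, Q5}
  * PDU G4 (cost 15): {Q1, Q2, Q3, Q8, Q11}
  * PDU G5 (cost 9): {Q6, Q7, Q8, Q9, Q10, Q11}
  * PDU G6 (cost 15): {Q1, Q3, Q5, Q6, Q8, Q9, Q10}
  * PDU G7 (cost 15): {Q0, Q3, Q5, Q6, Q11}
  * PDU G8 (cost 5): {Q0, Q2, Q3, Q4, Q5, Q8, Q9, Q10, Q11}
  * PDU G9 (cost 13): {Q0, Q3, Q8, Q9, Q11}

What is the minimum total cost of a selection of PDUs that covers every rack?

G3, G5 together cover every rack (G3 ∪ G5 = {Q0, Q1, Q2, Q3, Q4, Q5, Q6, Q7, Q8, Q9, Q10, Q11}); total cost 3 + 9 = 12.
The greedy pick G3, G8, G1, G5 costs 20; no covering selection beats 12.

12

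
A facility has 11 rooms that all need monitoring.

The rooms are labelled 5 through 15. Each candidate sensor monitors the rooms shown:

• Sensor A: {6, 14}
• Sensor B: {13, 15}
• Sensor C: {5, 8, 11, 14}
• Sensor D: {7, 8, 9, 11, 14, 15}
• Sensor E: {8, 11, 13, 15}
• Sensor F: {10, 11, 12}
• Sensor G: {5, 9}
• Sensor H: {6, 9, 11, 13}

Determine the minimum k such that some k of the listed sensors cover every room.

4

C and D and F and H together: C ∪ D ∪ F ∪ H = {5, 6, 7, 8, 9, 10, 11, 12, 13, 14, 15} — every room is covered.
Only D contains 7, so D is forced; the remaining 5 rooms need at least 3 more sensors (each remaining sensor adds at most 2) — so at least 4 sensors are needed, and 4 is optimal.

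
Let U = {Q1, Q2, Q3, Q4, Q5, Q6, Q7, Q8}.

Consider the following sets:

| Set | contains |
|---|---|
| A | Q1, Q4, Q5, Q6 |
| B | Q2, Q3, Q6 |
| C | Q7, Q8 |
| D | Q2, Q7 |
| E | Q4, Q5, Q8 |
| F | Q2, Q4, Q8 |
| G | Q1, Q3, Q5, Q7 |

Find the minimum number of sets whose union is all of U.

B and F and G together: B ∪ F ∪ G = {Q1, Q2, Q3, Q4, Q5, Q6, Q7, Q8} — every point is covered.
No 2 of the 7 sets cover everything (all 21 combinations miss at least one point), so 3 is optimal.

3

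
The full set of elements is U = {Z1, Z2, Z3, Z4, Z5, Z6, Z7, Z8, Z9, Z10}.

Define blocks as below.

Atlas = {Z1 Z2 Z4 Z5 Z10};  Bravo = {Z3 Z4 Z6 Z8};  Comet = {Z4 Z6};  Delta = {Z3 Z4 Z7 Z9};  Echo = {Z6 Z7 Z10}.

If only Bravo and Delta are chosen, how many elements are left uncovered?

4

Union of Bravo, Delta = {Z3, Z4, Z6, Z7, Z8, Z9}.
Not covered: Z1, Z2, Z5, Z10 — 4 elements.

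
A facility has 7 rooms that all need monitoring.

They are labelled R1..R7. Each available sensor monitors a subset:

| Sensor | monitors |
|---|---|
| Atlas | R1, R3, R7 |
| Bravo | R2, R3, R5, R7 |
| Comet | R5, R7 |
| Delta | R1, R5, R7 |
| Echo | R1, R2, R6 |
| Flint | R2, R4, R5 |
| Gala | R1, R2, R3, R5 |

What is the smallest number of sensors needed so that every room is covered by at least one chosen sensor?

3

Bravo and Echo and Flint together: Bravo ∪ Echo ∪ Flint = {R1, R2, R3, R4, R5, R6, R7} — every room is covered.
Only Flint contains R4, so Flint is forced; the remaining 4 rooms need at least 2 more sensors (each remaining sensor adds at most 3) — so at least 3 sensors are needed, and 3 is optimal.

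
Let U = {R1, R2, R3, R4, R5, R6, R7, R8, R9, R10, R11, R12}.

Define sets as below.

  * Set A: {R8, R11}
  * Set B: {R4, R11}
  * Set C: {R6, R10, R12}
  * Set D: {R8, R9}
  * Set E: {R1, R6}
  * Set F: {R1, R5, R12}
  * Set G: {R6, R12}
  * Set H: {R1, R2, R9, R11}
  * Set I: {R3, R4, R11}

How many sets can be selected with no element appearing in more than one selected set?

3

B, C, D are pairwise disjoint (B={R4,R11}; C={R6,R10,R12}; D={R8,R9}).
Every remaining set overlaps one of these, and no 4 of the listed sets are pairwise disjoint, so 3 is the maximum.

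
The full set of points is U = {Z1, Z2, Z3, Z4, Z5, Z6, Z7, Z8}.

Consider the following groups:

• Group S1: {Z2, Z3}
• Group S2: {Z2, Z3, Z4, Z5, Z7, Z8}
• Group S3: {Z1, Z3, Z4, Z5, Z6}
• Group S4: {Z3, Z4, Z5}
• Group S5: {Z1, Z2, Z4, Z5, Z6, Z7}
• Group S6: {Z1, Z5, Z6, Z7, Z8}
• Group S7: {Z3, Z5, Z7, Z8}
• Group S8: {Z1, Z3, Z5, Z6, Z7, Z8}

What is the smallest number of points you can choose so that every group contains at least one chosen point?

H = {Z3, Z7} meets every group (each contains at least one member of H), and |H| = 2.
The groups S1, S6 are pairwise disjoint, so any hitting set needs a separate point for each — at least 2. Hence 2 is optimal.

2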